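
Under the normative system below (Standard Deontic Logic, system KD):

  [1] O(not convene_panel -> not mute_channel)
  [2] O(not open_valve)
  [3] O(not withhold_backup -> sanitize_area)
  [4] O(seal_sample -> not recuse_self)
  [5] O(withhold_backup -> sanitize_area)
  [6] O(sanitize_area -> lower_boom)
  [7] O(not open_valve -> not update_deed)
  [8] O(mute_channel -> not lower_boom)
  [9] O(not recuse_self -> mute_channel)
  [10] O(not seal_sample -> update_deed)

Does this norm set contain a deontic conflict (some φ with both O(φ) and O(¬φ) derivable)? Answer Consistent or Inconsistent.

Inconsistent

Premises 3 and 5 are O(not withhold_backup -> sanitize_area) and O(withhold_backup -> sanitize_area); every ideal world satisfies not withhold_backup or withhold_backup, so in either case sanitize_area holds — hence O(sanitize_area).
Premise 6 is O(sanitize_area -> lower_boom); since O(sanitize_area), deontic closure gives O(lower_boom).
Premise 8 is O(mute_channel -> not lower_boom); contrapositively O(lower_boom -> not mute_channel). Since O(lower_boom) holds, K gives O(not mute_channel).
The contrapositive of premise 9 (O(not recuse_self -> mute_channel)) is O(not mute_channel -> recuse_self), and O(not mute_channel) is already established, so O(recuse_self).
Premise 4 is O(seal_sample -> not recuse_self); contrapositively O(recuse_self -> not seal_sample). Since O(recuse_self) holds, K gives O(not seal_sample).
Applying K to premise 10 (O(not seal_sample -> update_deed)) and O(not seal_sample) yields O(update_deed).
Premise 7 is O(not open_valve -> not update_deed); contrapositively O(update_deed -> open_valve). Since O(update_deed) holds, K gives O(open_valve).
Yet premise 2 states O(not open_valve).
We now have both O(open_valve) and O(not open_valve) — open_valve is simultaneously obligatory and forbidden, violating the D-axiom.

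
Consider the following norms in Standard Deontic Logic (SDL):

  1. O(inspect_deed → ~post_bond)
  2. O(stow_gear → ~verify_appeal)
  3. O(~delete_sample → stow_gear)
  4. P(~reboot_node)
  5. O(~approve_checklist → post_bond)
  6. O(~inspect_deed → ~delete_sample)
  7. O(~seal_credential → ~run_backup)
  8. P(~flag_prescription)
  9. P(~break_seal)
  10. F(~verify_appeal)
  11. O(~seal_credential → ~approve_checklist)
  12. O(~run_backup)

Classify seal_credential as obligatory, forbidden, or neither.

F(~verify_appeal) at premise 10 means O(verify_appeal).
Premise 2, O(stow_gear → ~verify_appeal), contraposes to O(verify_appeal → ~stow_gear); with O(verify_appeal) we get O(~stow_gear).
Premise 3 is O(~delete_sample → stow_gear); contrapositively O(~stow_gear → delete_sample). Since O(~stow_gear) holds, K gives O(delete_sample).
Premise 6 is O(~inspect_deed → ~delete_sample); contrapositively O(delete_sample → inspect_deed). Since O(delete_sample) holds, K gives O(inspect_deed).
Premise 1 is O(inspect_deed → ~post_bond); since O(inspect_deed), deontic closure gives O(~post_bond).
The contrapositive of premise 5 (O(~approve_checklist → post_bond)) is O(~post_bond → approve_checklist), and O(~post_bond) is already established, so O(approve_checklist).
Premise 11, O(~seal_credential → ~approve_checklist), contraposes to O(approve_checklist → seal_credential); with O(approve_checklist) we get O(seal_credential).
Premises 4, 7, 8, 9, 12 do not contribute to this derivation.
Hence seal_credential is obligatory.

Obligatory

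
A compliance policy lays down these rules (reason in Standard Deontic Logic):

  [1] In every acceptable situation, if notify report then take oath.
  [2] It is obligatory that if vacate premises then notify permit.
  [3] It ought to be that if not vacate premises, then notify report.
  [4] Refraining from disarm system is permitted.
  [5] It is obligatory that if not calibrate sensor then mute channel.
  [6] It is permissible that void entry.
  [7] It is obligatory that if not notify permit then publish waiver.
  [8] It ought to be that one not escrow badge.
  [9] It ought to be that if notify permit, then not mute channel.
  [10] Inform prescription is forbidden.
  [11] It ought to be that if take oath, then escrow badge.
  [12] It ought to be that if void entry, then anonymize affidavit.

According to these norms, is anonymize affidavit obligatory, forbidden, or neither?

Premise 12 is O(void_entry → anonymize_affidavit), but O(void_entry) is not derivable from the premises (the permission P(void_entry) asserts only ¬O(¬void_entry), not O(void_entry)), so it does not yield O(anonymize_affidavit).
No premise or chain of K-axiom applications forces O(anonymize_affidavit), and none forces O(¬anonymize_affidavit). So anonymize_affidavit is neither obligatory nor forbidden under these norms.

Neither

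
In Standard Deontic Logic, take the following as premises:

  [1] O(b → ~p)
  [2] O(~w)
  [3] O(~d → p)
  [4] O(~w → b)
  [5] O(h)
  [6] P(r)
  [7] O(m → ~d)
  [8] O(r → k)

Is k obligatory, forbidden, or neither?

Neither

Premise 8 is O(r → k), but O(r) is not derivable from the premises (the permission P(r) asserts only ~O(~r), not O(r)), so it does not yield O(k).
No premise or chain of K-axiom applications forces O(k), and none forces O(~k). So k is neither obligatory nor forbidden under these norms.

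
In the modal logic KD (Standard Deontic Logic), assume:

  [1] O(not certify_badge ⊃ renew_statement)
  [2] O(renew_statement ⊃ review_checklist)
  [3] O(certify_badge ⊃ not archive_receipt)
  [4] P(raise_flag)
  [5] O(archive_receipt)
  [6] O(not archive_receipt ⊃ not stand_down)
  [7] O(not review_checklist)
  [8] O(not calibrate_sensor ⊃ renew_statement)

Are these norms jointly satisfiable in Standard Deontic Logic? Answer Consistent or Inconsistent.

From premise 5 we have O(archive_receipt).
The contrapositive of premise 3 (O(certify_badge ⊃ not archive_receipt)) is O(archive_receipt ⊃ not certify_badge), and O(archive_receipt) is already established, so O(not certify_badge).
Applying K to premise 1 (O(not certify_badge ⊃ renew_statement)) and O(not certify_badge) yields O(renew_statement).
Applying K to premise 2 (O(renew_statement ⊃ review_checklist)) and O(renew_statement) yields O(review_checklist).
However, premise 7 gives O(not review_checklist).
We now have both O(review_checklist) and O(not review_checklist) — review_checklist is simultaneously obligatory and forbidden, violating the D-axiom.

Inconsistent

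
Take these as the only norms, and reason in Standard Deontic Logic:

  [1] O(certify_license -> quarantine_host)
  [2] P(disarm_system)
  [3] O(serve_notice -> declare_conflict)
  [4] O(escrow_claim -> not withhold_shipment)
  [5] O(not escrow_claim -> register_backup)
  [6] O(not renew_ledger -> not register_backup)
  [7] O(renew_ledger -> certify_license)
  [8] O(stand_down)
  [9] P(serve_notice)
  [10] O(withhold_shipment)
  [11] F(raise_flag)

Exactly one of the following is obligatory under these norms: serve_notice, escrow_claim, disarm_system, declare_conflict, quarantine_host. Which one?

quarantine_host

Premise 10 states O(withhold_shipment) outright.
Premise 4 is O(escrow_claim -> not withhold_shipment); contrapositively O(withhold_shipment -> not escrow_claim). Since O(withhold_shipment) holds, K gives O(not escrow_claim).
With premise 5, O(not escrow_claim -> register_backup), the K-axiom yields O(register_backup).
Premise 6, O(not renew_ledger -> not register_backup), contraposes to O(register_backup -> renew_ledger); with O(register_backup) we get O(renew_ledger).
From O(renew_ledger) and premise 7, O(renew_ledger -> certify_license), we obtain O(certify_license).
Premise 1 is O(certify_license -> quarantine_host); since O(certify_license), deontic closure gives O(quarantine_host).
So O(quarantine_host) holds — quarantine_host is obligatory. None of the other listed options is made obligatory by any chain of premises.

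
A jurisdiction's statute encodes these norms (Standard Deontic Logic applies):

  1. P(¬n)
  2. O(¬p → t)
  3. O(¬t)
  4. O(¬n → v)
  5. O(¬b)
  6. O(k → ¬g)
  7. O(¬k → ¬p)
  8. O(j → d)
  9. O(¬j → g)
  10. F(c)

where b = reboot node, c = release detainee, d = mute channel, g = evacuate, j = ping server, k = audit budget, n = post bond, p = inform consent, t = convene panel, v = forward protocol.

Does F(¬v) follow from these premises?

Premise 4 is O(¬n → v), but O(¬n) is not derivable from the premises (the permission P(¬n) asserts only ¬O(n), not O(¬n)), so it does not yield O(v).
No other premise forces O(v). An ideal world satisfying every premise can still have ¬v true, so F(¬v) is not derivable.

No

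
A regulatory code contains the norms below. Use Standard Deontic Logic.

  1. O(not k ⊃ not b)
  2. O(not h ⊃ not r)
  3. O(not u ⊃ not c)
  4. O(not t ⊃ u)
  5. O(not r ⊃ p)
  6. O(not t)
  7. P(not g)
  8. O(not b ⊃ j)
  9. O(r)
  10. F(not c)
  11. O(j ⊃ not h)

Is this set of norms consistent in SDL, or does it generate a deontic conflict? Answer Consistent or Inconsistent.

Consistent

Premise 3 is O(not u ⊃ not c), but O(not u) is not derivable from the premises, so it does not yield O(not c).
So O(not c) is not derivable, and the apparent clash with O(c) does not arise.
A world satisfying every obligation exists (e.g. b=true, c=true, g=false, h=true, j=false, k=true, p=false, r=true, t=false, u=true); no atom is both obligatory and forbidden, so the set is consistent.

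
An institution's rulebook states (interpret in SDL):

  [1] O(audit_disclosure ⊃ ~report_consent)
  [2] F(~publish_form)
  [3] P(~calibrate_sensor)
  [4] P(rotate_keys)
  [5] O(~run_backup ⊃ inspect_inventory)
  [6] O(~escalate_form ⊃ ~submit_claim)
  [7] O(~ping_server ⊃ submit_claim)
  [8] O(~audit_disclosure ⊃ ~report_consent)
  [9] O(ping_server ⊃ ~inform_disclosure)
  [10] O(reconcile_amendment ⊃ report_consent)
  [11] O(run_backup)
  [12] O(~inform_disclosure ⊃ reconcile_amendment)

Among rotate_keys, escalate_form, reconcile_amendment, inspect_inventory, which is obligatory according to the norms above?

By case analysis on audit_disclosure: premise 1 gives O(audit_disclosure ⊃ ~report_consent) and premise 8 gives O(~audit_disclosure ⊃ ~report_consent), so O(~report_consent) either way.
Premise 10 is O(reconcile_amendment ⊃ report_consent); contrapositively O(~report_consent ⊃ ~reconcile_amendment). Since O(~report_consent) holds, K gives O(~reconcile_amendment).
Premise 12 is O(~inform_disclosure ⊃ reconcile_amendment); contrapositively O(~reconcile_amendment ⊃ inform_disclosure). Since O(~reconcile_amendment) holds, K gives O(inform_disclosure).
Premise 9 is O(ping_server ⊃ ~inform_disclosure); contrapositively O(inform_disclosure ⊃ ~ping_server). Since O(inform_disclosure) holds, K gives O(~ping_server).
Applying K to premise 7 (O(~ping_server ⊃ submit_claim)) and O(~ping_server) yields O(submit_claim).
Premise 6, O(~escalate_form ⊃ ~submit_claim), contraposes to O(submit_claim ⊃ escalate_form); with O(submit_claim) we get O(escalate_form).
So O(escalate_form) holds — escalate_form is obligatory. None of the other listed options is made obligatory by any chain of premises.

escalate_form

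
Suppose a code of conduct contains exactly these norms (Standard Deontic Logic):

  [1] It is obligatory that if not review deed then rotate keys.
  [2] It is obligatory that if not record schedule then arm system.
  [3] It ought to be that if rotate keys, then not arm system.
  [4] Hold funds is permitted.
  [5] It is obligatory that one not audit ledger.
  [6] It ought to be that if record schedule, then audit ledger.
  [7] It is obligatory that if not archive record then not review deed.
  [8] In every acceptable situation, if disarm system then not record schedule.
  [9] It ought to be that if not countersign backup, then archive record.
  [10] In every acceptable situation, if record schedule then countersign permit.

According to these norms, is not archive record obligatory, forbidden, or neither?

Forbidden

Premise 5 states O(¬audit_ledger) outright.
Premise 6, O(record_schedule → audit_ledger), contraposes to O(¬audit_ledger → ¬record_schedule); with O(¬audit_ledger) we get O(¬record_schedule).
With premise 2, O(¬record_schedule → arm_system), the K-axiom yields O(arm_system).
The contrapositive of premise 3 (O(rotate_keys → ¬arm_system)) is O(arm_system → ¬rotate_keys), and O(arm_system) is already established, so O(¬rotate_keys).
Premise 1 is O(¬review_deed → rotate_keys); contrapositively O(¬rotate_keys → review_deed). Since O(¬rotate_keys) holds, K gives O(review_deed).
The contrapositive of premise 7 (O(¬archive_record → ¬review_deed)) is O(review_deed → archive_record), and O(review_deed) is already established, so O(archive_record).
Premises 4, 8, 9, 10 do not contribute to this derivation.
Thus O(archive_record), which is F(¬archive_record): ¬archive_record is forbidden.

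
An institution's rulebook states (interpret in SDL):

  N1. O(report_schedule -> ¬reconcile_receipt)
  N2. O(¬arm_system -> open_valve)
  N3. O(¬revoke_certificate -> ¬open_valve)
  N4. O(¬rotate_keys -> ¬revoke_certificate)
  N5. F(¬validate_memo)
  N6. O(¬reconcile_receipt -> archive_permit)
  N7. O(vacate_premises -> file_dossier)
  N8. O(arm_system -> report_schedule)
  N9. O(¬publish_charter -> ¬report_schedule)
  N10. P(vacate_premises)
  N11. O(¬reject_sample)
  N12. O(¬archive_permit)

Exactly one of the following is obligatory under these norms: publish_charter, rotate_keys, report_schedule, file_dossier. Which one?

rotate_keys

Premise 12 states O(¬archive_permit) outright.
The contrapositive of premise 6 (O(¬reconcile_receipt -> archive_permit)) is O(¬archive_permit -> reconcile_receipt), and O(¬archive_permit) is already established, so O(reconcile_receipt).
Premise 1, O(report_schedule -> ¬reconcile_receipt), contraposes to O(reconcile_receipt -> ¬report_schedule); with O(reconcile_receipt) we get O(¬report_schedule).
Premise 8 is O(arm_system -> report_schedule); contrapositively O(¬report_schedule -> ¬arm_system). Since O(¬report_schedule) holds, K gives O(¬arm_system).
From O(¬arm_system) and premise 2, O(¬arm_system -> open_valve), we obtain O(open_valve).
Premise 3 is O(¬revoke_certificate -> ¬open_valve); contrapositively O(open_valve -> revoke_certificate). Since O(open_valve) holds, K gives O(revoke_certificate).
Premise 4, O(¬rotate_keys -> ¬revoke_certificate), contraposes to O(revoke_certificate -> rotate_keys); with O(revoke_certificate) we get O(rotate_keys).
So O(rotate_keys) holds — rotate_keys is obligatory. None of the other listed options is made obligatory by any chain of premises.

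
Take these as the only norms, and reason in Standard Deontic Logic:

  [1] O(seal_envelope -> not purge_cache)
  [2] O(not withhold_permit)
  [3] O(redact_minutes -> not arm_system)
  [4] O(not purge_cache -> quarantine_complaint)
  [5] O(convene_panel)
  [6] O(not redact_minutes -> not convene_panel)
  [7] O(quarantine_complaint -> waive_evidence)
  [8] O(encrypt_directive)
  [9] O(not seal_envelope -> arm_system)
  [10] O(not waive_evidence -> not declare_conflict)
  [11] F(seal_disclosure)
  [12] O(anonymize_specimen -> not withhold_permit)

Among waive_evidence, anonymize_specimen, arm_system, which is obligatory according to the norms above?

From premise 5 we have O(convene_panel).
Premise 6 is O(not redact_minutes -> not convene_panel); contrapositively O(convene_panel -> redact_minutes). Since O(convene_panel) holds, K gives O(redact_minutes).
Applying K to premise 3 (O(redact_minutes -> not arm_system)) and O(redact_minutes) yields O(not arm_system).
Premise 9, O(not seal_envelope -> arm_system), contraposes to O(not arm_system -> seal_envelope); with O(not arm_system) we get O(seal_envelope).
From O(seal_envelope) and premise 1, O(seal_envelope -> not purge_cache), we obtain O(not purge_cache).
From O(not purge_cache) and premise 4, O(not purge_cache -> quarantine_complaint), we obtain O(quarantine_complaint).
Applying K to premise 7 (O(quarantine_complaint -> waive_evidence)) and O(quarantine_complaint) yields O(waive_evidence).
So O(waive_evidence) holds — waive_evidence is obligatory. None of the other listed options is made obligatory by any chain of premises.

waive_evidence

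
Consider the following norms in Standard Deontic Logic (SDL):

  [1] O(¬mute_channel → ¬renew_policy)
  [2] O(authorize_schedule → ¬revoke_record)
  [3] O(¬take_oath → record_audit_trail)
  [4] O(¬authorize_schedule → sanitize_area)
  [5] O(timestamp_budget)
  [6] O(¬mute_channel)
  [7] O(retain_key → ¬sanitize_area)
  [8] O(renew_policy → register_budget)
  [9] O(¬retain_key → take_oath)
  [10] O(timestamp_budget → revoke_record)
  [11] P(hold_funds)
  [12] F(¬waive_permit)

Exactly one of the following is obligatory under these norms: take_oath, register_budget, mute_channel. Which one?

Premise 5 gives O(timestamp_budget).
From O(timestamp_budget) and premise 10, O(timestamp_budget → revoke_record), we obtain O(revoke_record).
The contrapositive of premise 2 (O(authorize_schedule → ¬revoke_record)) is O(revoke_record → ¬authorize_schedule), and O(revoke_record) is already established, so O(¬authorize_schedule).
From O(¬authorize_schedule) and premise 4, O(¬authorize_schedule → sanitize_area), we obtain O(sanitize_area).
Premise 7, O(retain_key → ¬sanitize_area), contraposes to O(sanitize_area → ¬retain_key); with O(sanitize_area) we get O(¬retain_key).
Premise 9 is O(¬retain_key → take_oath); since O(¬retain_key), deontic closure gives O(take_oath).
So O(take_oath) holds — take_oath is obligatory. None of the other listed options is made obligatory by any chain of premises.

take_oath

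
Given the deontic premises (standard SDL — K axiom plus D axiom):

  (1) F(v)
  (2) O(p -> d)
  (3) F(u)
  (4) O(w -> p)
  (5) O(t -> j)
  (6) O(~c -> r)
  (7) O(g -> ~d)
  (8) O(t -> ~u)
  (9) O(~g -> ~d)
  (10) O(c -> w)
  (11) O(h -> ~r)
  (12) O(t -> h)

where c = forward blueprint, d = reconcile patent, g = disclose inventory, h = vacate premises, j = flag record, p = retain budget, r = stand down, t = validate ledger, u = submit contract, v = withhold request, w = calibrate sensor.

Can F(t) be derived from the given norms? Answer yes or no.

Premises 7 and 9 cover both cases: O(g -> ~d) and O(~g -> ~d). Since g ∨ ~g is a tautology, O(~d) follows.
Premise 2 is O(p -> d); contrapositively O(~d -> ~p). Since O(~d) holds, K gives O(~p).
Premise 4 is O(w -> p); contrapositively O(~p -> ~w). Since O(~p) holds, K gives O(~w).
Premise 10 is O(c -> w); contrapositively O(~w -> ~c). Since O(~w) holds, K gives O(~c).
With premise 6, O(~c -> r), the K-axiom yields O(r).
Premise 11, O(h -> ~r), contraposes to O(r -> ~h); with O(r) we get O(~h).
The contrapositive of premise 12 (O(t -> h)) is O(~h -> ~t), and O(~h) is already established, so O(~t).
Premises 1, 3, 5, 8 do not contribute to this derivation.
So O(~t) holds, i.e. F(t). The claim follows.

Yes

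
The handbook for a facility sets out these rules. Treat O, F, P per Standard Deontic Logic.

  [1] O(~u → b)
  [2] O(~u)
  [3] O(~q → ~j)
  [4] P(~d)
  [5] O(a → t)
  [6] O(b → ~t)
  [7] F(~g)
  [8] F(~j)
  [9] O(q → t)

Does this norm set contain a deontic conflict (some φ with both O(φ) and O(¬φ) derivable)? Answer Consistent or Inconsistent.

Premise 8, F(~j), is equivalent to O(j).
Premise 3 is O(~q → ~j); contrapositively O(j → q). Since O(j) holds, K gives O(q).
From O(q) and premise 9, O(q → t), we obtain O(t).
Premise 6 is O(b → ~t); contrapositively O(t → ~b). Since O(t) holds, K gives O(~b).
The contrapositive of premise 1 (O(~u → b)) is O(~b → u), and O(~b) is already established, so O(u).
Yet premise 2 states O(~u).
We now have both O(u) and O(~u) — u is simultaneously obligatory and forbidden, violating the D-axiom.

Inconsistent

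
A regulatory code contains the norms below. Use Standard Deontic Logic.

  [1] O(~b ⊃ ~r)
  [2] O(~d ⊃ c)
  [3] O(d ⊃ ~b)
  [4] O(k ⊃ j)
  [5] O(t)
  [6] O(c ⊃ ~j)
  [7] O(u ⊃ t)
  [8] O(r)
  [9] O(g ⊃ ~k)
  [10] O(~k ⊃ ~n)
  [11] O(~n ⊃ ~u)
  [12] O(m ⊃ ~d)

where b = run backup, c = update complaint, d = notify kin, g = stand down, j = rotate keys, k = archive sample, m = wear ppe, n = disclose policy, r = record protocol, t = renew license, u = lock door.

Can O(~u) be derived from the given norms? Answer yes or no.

Premise 8 gives O(r).
Premise 1 is O(~b ⊃ ~r); contrapositively O(r ⊃ b). Since O(r) holds, K gives O(b).
Premise 3 is O(d ⊃ ~b); contrapositively O(b ⊃ ~d). Since O(b) holds, K gives O(~d).
From O(~d) and premise 2, O(~d ⊃ c), we obtain O(c).
Premise 6 is O(c ⊃ ~j); since O(c), deontic closure gives O(~j).
Premise 4, O(k ⊃ j), contraposes to O(~j ⊃ ~k); with O(~j) we get O(~k).
With premise 10, O(~k ⊃ ~n), the K-axiom yields O(~n).
Applying K to premise 11 (O(~n ⊃ ~u)) and O(~n) yields O(~u).
Premises 5, 7, 9, 12 do not contribute to this derivation.
So O(~u) follows.

Yes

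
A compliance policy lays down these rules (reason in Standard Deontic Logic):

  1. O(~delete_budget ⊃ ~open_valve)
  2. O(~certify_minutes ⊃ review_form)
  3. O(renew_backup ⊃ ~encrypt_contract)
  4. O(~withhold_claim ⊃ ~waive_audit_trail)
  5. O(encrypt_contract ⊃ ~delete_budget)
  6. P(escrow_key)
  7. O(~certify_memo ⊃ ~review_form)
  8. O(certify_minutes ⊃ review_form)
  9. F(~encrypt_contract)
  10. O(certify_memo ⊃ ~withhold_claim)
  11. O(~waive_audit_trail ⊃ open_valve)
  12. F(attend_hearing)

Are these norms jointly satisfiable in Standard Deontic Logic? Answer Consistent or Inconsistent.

Inconsistent

By case analysis on ~certify_minutes: premise 2 gives O(~certify_minutes ⊃ review_form) and premise 8 gives O(certify_minutes ⊃ review_form), so O(review_form) either way.
The contrapositive of premise 7 (O(~certify_memo ⊃ ~review_form)) is O(review_form ⊃ certify_memo), and O(review_form) is already established, so O(certify_memo).
From O(certify_memo) and premise 10, O(certify_memo ⊃ ~withhold_claim), we obtain O(~withhold_claim).
With premise 4, O(~withhold_claim ⊃ ~waive_audit_trail), the K-axiom yields O(~waive_audit_trail).
With premise 11, O(~waive_audit_trail ⊃ open_valve), the K-axiom yields O(open_valve).
Premise 1 is O(~delete_budget ⊃ ~open_valve); contrapositively O(open_valve ⊃ delete_budget). Since O(open_valve) holds, K gives O(delete_budget).
Premise 5 is O(encrypt_contract ⊃ ~delete_budget); contrapositively O(delete_budget ⊃ ~encrypt_contract). Since O(delete_budget) holds, K gives O(~encrypt_contract).
But premise 9, F(~encrypt_contract), means O(encrypt_contract).
We now have both O(~encrypt_contract) and O(encrypt_contract) — encrypt_contract is simultaneously obligatory and forbidden, violating the D-axiom.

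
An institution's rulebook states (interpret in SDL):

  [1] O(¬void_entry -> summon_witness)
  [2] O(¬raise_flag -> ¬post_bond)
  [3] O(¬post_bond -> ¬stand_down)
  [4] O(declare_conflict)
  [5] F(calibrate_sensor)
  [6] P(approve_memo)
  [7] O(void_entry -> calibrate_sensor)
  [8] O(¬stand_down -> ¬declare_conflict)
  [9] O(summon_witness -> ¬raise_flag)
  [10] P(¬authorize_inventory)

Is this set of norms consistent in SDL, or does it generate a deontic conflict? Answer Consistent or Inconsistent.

Premise 4 states O(declare_conflict) outright.
Premise 8 is O(¬stand_down -> ¬declare_conflict); contrapositively O(declare_conflict -> stand_down). Since O(declare_conflict) holds, K gives O(stand_down).
Premise 3 is O(¬post_bond -> ¬stand_down); contrapositively O(stand_down -> post_bond). Since O(stand_down) holds, K gives O(post_bond).
Premise 2, O(¬raise_flag -> ¬post_bond), contraposes to O(post_bond -> raise_flag); with O(post_bond) we get O(raise_flag).
The contrapositive of premise 9 (O(summon_witness -> ¬raise_flag)) is O(raise_flag -> ¬summon_witness), and O(raise_flag) is already established, so O(¬summon_witness).
The contrapositive of premise 1 (O(¬void_entry -> summon_witness)) is O(¬summon_witness -> void_entry), and O(¬summon_witness) is already established, so O(void_entry).
Applying K to premise 7 (O(void_entry -> calibrate_sensor)) and O(void_entry) yields O(calibrate_sensor).
Yet premise 5 is F(calibrate_sensor), i.e. O(¬calibrate_sensor).
We now have both O(calibrate_sensor) and O(¬calibrate_sensor) — calibrate_sensor is simultaneously obligatory and forbidden, violating the D-axiom.

Inconsistent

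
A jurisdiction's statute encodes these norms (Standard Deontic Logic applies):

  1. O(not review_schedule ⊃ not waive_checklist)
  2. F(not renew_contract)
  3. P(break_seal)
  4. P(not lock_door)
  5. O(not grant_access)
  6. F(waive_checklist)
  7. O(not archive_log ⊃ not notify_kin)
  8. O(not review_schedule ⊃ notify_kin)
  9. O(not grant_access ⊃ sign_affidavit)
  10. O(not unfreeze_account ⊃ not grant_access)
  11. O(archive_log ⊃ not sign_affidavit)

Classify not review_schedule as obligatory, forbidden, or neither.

From premise 5 we have O(not grant_access).
From O(not grant_access) and premise 9, O(not grant_access ⊃ sign_affidavit), we obtain O(sign_affidavit).
Premise 11 is O(archive_log ⊃ not sign_affidavit); contrapositively O(sign_affidavit ⊃ not archive_log). Since O(sign_affidavit) holds, K gives O(not archive_log).
Premise 7 is O(not archive_log ⊃ not notify_kin); since O(not archive_log), deontic closure gives O(not notify_kin).
The contrapositive of premise 8 (O(not review_schedule ⊃ notify_kin)) is O(not notify_kin ⊃ review_schedule), and O(not notify_kin) is already established, so O(review_schedule).
Premises 1, 2, 3, 4, 6, 10 do not contribute to this derivation.
Thus O(review_schedule), which is F(not review_schedule): not review_schedule is forbidden.

Forbidden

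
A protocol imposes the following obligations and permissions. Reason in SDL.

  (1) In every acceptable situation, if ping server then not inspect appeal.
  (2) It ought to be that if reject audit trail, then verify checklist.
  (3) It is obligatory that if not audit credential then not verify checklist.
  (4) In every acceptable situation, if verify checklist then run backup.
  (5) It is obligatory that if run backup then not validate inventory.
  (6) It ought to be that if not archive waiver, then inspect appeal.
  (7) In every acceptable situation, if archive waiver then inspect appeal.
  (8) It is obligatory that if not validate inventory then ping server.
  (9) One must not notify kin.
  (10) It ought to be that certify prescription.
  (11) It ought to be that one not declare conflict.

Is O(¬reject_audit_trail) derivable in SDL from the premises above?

Yes

Premises 7 and 6 cover both cases: O(archive_waiver → inspect_appeal) and O(¬archive_waiver → inspect_appeal). Since archive_waiver ∨ ¬archive_waiver is a tautology, O(inspect_appeal) follows.
Premise 1, O(ping_server → ¬inspect_appeal), contraposes to O(inspect_appeal → ¬ping_server); with O(inspect_appeal) we get O(¬ping_server).
Premise 8 is O(¬validate_inventory → ping_server); contrapositively O(¬ping_server → validate_inventory). Since O(¬ping_server) holds, K gives O(validate_inventory).
The contrapositive of premise 5 (O(run_backup → ¬validate_inventory)) is O(validate_inventory → ¬run_backup), and O(validate_inventory) is already established, so O(¬run_backup).
Premise 4, O(verify_checklist → run_backup), contraposes to O(¬run_backup → ¬verify_checklist); with O(¬run_backup) we get O(¬verify_checklist).
Premise 2 is O(reject_audit_trail → verify_checklist); contrapositively O(¬verify_checklist → ¬reject_audit_trail). Since O(¬verify_checklist) holds, K gives O(¬reject_audit_trail).
Premises 3, 9, 10, 11 do not contribute to this derivation.
So O(¬reject_audit_trail) follows.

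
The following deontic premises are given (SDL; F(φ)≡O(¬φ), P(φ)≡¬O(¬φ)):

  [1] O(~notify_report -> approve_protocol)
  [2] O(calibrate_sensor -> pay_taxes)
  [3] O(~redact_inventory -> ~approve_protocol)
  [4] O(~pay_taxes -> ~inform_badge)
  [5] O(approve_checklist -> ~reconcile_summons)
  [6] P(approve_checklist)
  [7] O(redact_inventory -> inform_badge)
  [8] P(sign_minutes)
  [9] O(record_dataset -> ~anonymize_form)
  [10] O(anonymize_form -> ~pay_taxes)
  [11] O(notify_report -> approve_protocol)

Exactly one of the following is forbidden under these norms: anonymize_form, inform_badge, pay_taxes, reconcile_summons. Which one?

By case analysis on notify_report: premise 11 gives O(notify_report -> approve_protocol) and premise 1 gives O(~notify_report -> approve_protocol), so O(approve_protocol) either way.
Premise 3 is O(~redact_inventory -> ~approve_protocol); contrapositively O(approve_protocol -> redact_inventory). Since O(approve_protocol) holds, K gives O(redact_inventory).
Applying K to premise 7 (O(redact_inventory -> inform_badge)) and O(redact_inventory) yields O(inform_badge).
Premise 4, O(~pay_taxes -> ~inform_badge), contraposes to O(inform_badge -> pay_taxes); with O(inform_badge) we get O(pay_taxes).
Premise 10 is O(anonymize_form -> ~pay_taxes); contrapositively O(pay_taxes -> ~anonymize_form). Since O(pay_taxes) holds, K gives O(~anonymize_form).
So O(~anonymize_form) holds, i.e. anonymize_form is forbidden. None of the other listed options is forbidden under the premises.

anonymize_form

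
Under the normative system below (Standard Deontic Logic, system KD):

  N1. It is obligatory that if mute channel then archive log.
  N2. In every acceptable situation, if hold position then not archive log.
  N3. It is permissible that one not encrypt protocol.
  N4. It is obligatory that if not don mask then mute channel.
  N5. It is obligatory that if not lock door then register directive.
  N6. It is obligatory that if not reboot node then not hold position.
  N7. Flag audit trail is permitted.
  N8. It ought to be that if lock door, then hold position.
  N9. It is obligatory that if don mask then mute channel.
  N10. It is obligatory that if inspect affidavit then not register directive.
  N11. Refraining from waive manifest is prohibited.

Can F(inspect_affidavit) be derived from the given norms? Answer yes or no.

Yes

Premises 4 and 9 cover both cases: O(¬don_mask → mute_channel) and O(don_mask → mute_channel). Since ¬don_mask ∨ don_mask is a tautology, O(mute_channel) follows.
From O(mute_channel) and premise 1, O(mute_channel → archive_log), we obtain O(archive_log).
The contrapositive of premise 2 (O(hold_position → ¬archive_log)) is O(archive_log → ¬hold_position), and O(archive_log) is already established, so O(¬hold_position).
The contrapositive of premise 8 (O(lock_door → hold_position)) is O(¬hold_position → ¬lock_door), and O(¬hold_position) is already established, so O(¬lock_door).
Premise 5 is O(¬lock_door → register_directive); since O(¬lock_door), deontic closure gives O(register_directive).
Premise 10 is O(inspect_affidavit → ¬register_directive); contrapositively O(register_directive → ¬inspect_affidavit). Since O(register_directive) holds, K gives O(¬inspect_affidavit).
Premises 3, 6, 7, 11 do not contribute to this derivation.
So O(¬inspect_affidavit) holds, i.e. F(inspect_affidavit). The claim follows.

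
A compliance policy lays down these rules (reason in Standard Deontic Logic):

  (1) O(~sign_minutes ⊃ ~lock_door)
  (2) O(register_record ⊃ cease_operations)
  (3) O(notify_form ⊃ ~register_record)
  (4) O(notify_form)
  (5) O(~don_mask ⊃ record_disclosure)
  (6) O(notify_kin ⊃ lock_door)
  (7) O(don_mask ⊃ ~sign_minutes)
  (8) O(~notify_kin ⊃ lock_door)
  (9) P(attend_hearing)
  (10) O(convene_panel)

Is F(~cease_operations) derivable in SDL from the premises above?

Premise 2 is O(register_record ⊃ cease_operations), but O(register_record) is not derivable from the premises, so it does not yield O(cease_operations).
No other premise forces O(cease_operations). An ideal world satisfying every premise can still have ~cease_operations true, so F(~cease_operations) is not derivable.

No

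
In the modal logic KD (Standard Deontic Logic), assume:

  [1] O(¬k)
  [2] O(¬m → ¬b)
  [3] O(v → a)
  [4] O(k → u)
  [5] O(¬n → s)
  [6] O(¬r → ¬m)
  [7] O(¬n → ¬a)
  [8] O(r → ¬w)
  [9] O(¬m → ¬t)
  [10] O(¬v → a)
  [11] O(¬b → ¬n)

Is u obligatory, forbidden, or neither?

Premise 4 is O(k → u), but O(k) is not derivable from the premises, so it does not yield O(u).
No premise or chain of K-axiom applications forces O(u), and none forces O(¬u). So u is neither obligatory nor forbidden under these norms.

Neither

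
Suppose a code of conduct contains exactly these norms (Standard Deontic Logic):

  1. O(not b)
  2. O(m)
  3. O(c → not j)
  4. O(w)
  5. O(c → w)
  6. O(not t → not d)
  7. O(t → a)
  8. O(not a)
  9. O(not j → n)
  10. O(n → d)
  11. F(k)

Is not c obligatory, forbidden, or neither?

Obligatory

Premise 8 states O(not a) outright.
The contrapositive of premise 7 (O(t → a)) is O(not a → not t), and O(not a) is already established, so O(not t).
Applying K to premise 6 (O(not t → not d)) and O(not t) yields O(not d).
Premise 10, O(n → d), contraposes to O(not d → not n); with O(not d) we get O(not n).
Premise 9, O(not j → n), contraposes to O(not n → j); with O(not n) we get O(j).
Premise 3 is O(c → not j); contrapositively O(j → not c). Since O(j) holds, K gives O(not c).
Premises 1, 2, 4, 5, 11 do not contribute to this derivation.
Hence not c is obligatory.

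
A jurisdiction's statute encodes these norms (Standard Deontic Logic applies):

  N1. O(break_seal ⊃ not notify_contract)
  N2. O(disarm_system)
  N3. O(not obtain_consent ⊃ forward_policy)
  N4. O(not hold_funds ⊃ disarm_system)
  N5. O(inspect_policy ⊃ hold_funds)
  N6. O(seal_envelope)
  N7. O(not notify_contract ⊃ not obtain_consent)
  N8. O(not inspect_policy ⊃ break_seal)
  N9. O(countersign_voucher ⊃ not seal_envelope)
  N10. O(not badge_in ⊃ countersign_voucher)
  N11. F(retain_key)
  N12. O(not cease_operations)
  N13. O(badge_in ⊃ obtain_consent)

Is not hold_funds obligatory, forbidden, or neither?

Forbidden

Premise 6 gives O(seal_envelope).
The contrapositive of premise 9 (O(countersign_voucher ⊃ not seal_envelope)) is O(seal_envelope ⊃ not countersign_voucher), and O(seal_envelope) is already established, so O(not countersign_voucher).
Premise 10, O(not badge_in ⊃ countersign_voucher), contraposes to O(not countersign_voucher ⊃ badge_in); with O(not countersign_voucher) we get O(badge_in).
Premise 13 is O(badge_in ⊃ obtain_consent); since O(badge_in), deontic closure gives O(obtain_consent).
Premise 7 is O(not notify_contract ⊃ not obtain_consent); contrapositively O(obtain_consent ⊃ notify_contract). Since O(obtain_consent) holds, K gives O(notify_contract).
The contrapositive of premise 1 (O(break_seal ⊃ not notify_contract)) is O(notify_contract ⊃ not break_seal), and O(notify_contract) is already established, so O(not break_seal).
The contrapositive of premise 8 (O(not inspect_policy ⊃ break_seal)) is O(not break_seal ⊃ inspect_policy), and O(not break_seal) is already established, so O(inspect_policy).
With premise 5, O(inspect_policy ⊃ hold_funds), the K-axiom yields O(hold_funds).
Premises 2, 3, 4, 11, 12 do not contribute to this derivation.
Thus O(hold_funds), which is F(not hold_funds): not hold_funds is forbidden.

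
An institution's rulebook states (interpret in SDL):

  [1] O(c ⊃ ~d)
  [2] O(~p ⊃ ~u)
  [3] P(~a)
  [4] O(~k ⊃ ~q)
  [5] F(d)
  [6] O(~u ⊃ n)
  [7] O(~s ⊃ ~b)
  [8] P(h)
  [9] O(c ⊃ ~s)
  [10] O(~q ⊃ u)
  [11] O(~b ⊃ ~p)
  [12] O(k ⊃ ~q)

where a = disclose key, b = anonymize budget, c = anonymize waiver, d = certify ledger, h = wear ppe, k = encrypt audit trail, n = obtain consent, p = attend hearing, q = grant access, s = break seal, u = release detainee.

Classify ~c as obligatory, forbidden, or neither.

Premises 12 and 4 cover both cases: O(k ⊃ ~q) and O(~k ⊃ ~q). Since k ∨ ~k is a tautology, O(~q) follows.
From O(~q) and premise 10, O(~q ⊃ u), we obtain O(u).
Premise 2, O(~p ⊃ ~u), contraposes to O(u ⊃ p); with O(u) we get O(p).
Premise 11, O(~b ⊃ ~p), contraposes to O(p ⊃ b); with O(p) we get O(b).
Premise 7, O(~s ⊃ ~b), contraposes to O(b ⊃ s); with O(b) we get O(s).
Premise 9 is O(c ⊃ ~s); contrapositively O(s ⊃ ~c). Since O(s) holds, K gives O(~c).
Premises 1, 3, 5, 6, 8 do not contribute to this derivation.
Hence ~c is obligatory.

Obligatory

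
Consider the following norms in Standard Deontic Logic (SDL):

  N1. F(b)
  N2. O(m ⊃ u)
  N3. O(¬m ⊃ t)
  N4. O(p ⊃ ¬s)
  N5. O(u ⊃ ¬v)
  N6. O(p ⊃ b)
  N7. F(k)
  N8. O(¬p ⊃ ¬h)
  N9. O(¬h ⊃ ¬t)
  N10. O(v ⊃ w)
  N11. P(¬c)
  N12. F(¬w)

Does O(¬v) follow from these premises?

Premise 1, F(b), is equivalent to O(¬b).
Premise 6 is O(p ⊃ b); contrapositively O(¬b ⊃ ¬p). Since O(¬b) holds, K gives O(¬p).
With premise 8, O(¬p ⊃ ¬h), the K-axiom yields O(¬h).
Applying K to premise 9 (O(¬h ⊃ ¬t)) and O(¬h) yields O(¬t).
The contrapositive of premise 3 (O(¬m ⊃ t)) is O(¬t ⊃ m), and O(¬t) is already established, so O(m).
With premise 2, O(m ⊃ u), the K-axiom yields O(u).
Applying K to premise 5 (O(u ⊃ ¬v)) and O(u) yields O(¬v).
Premises 4, 7, 10, 11, 12 do not contribute to this derivation.
So O(¬v) follows.

Yes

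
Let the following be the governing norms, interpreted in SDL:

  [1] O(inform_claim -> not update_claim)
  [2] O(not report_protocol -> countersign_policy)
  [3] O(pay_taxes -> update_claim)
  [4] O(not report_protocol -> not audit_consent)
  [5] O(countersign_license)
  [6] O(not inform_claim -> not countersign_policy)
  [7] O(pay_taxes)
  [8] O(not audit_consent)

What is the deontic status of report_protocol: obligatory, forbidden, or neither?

Obligatory

Premise 7 gives O(pay_taxes).
Premise 3 is O(pay_taxes -> update_claim); since O(pay_taxes), deontic closure gives O(update_claim).
The contrapositive of premise 1 (O(inform_claim -> not update_claim)) is O(update_claim -> not inform_claim), and O(update_claim) is already established, so O(not inform_claim).
Applying K to premise 6 (O(not inform_claim -> not countersign_policy)) and O(not inform_claim) yields O(not countersign_policy).
Premise 2, O(not report_protocol -> countersign_policy), contraposes to O(not countersign_policy -> report_protocol); with O(not countersign_policy) we get O(report_protocol).
Premises 4, 5, 8 do not contribute to this derivation.
Hence report_protocol is obligatory.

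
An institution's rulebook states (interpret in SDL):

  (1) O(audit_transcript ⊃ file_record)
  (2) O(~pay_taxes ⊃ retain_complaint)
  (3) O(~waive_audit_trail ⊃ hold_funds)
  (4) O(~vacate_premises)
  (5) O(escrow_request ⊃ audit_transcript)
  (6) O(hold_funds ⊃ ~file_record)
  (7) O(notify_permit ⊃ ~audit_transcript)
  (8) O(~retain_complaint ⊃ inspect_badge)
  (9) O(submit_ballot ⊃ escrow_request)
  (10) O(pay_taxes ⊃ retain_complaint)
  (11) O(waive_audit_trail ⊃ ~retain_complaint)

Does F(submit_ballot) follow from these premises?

Yes

Premises 10 and 2 are O(pay_taxes ⊃ retain_complaint) and O(~pay_taxes ⊃ retain_complaint); every ideal world satisfies pay_taxes or ~pay_taxes, so in either case retain_complaint holds — hence O(retain_complaint).
Premise 11, O(waive_audit_trail ⊃ ~retain_complaint), contraposes to O(retain_complaint ⊃ ~waive_audit_trail); with O(retain_complaint) we get O(~waive_audit_trail).
Applying K to premise 3 (O(~waive_audit_trail ⊃ hold_funds)) and O(~waive_audit_trail) yields O(hold_funds).
With premise 6, O(hold_funds ⊃ ~file_record), the K-axiom yields O(~file_record).
Premise 1 is O(audit_transcript ⊃ file_record); contrapositively O(~file_record ⊃ ~audit_transcript). Since O(~file_record) holds, K gives O(~audit_transcript).
The contrapositive of premise 5 (O(escrow_request ⊃ audit_transcript)) is O(~audit_transcript ⊃ ~escrow_request), and O(~audit_transcript) is already established, so O(~escrow_request).
Premise 9 is O(submit_ballot ⊃ escrow_request); contrapositively O(~escrow_request ⊃ ~submit_ballot). Since O(~escrow_request) holds, K gives O(~submit_ballot).
Premises 4, 7, 8 do not contribute to this derivation.
So O(~submit_ballot) holds, i.e. F(submit_ballot). The claim follows.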